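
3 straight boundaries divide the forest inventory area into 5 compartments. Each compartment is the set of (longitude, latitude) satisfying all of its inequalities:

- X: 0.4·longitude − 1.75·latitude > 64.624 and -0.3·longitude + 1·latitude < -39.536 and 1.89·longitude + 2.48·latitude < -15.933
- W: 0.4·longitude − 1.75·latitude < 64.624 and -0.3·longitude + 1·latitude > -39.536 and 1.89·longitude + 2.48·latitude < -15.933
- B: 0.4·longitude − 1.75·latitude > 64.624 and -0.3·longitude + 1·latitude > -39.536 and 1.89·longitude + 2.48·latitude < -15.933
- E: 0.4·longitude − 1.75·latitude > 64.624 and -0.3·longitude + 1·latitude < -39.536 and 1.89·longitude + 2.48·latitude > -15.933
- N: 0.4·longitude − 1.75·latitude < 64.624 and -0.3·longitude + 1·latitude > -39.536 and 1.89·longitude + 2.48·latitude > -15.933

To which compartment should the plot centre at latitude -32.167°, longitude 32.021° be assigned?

X

0.4·32.021 − 1.75·-32.167 = 69.101, which is > 64.624
-0.3·32.021 + 1·-32.167 = -41.773, which is < -39.536
1.89·32.021 + 2.48·-32.167 = -19.254, which is < -15.933
This sign pattern matches X.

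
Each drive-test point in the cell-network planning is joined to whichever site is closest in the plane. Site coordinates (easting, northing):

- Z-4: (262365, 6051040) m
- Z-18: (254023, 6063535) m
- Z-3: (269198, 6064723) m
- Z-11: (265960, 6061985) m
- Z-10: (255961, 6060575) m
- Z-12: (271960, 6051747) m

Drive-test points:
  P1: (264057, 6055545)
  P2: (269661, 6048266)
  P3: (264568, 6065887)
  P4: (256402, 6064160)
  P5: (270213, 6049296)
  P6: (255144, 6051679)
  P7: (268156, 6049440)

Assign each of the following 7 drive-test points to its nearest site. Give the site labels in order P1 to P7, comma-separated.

Z-4, Z-12, Z-11, Z-18, Z-12, Z-4, Z-12

P1 → Z-4 (d²=23157889.00)
P2 → Z-12 (d²=17402762.00)
P3 → Z-11 (d²=17163268.00)
P4 → Z-18 (d²=6050266.00)
P5 → Z-12 (d²=9059410.00)
P6 → Z-4 (d²=52551162.00)
P7 → Z-12 (d²=19792665.00)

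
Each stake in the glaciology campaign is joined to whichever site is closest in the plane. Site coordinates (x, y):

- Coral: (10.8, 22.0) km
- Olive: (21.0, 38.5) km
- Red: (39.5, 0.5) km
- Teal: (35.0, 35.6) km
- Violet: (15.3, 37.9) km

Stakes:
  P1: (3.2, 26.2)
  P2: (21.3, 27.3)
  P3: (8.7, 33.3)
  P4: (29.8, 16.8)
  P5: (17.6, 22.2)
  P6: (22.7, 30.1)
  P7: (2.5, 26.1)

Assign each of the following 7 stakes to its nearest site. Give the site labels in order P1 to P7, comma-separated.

Coral, Olive, Violet, Red, Coral, Olive, Coral

P1 → Coral (d²=75.40)
P2 → Olive (d²=125.53)
P3 → Violet (d²=64.72)
P4 → Red (d²=359.78)
P5 → Coral (d²=46.28)
P6 → Olive (d²=73.45)
P7 → Coral (d²=85.70)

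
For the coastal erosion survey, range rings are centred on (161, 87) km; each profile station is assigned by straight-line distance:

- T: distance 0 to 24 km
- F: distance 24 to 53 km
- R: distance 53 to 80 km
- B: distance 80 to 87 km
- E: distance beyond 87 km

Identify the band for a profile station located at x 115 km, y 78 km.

F

Distance = √((115−161)² + (78−87)²) = √(2116.000 + 81.000) = 46.872 km.
24 ≤ 46.872 < 53 → F.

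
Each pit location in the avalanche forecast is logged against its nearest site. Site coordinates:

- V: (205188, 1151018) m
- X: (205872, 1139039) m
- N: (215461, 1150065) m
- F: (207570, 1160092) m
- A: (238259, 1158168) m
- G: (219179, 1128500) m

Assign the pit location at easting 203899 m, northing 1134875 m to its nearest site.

Squared distances to each site:
V: 262257970.000; X: 21231625.000; N: 364415944.000; F: 649373330.000; A: 1723173449.000; G: 274119025.000.
Minimum at X.

X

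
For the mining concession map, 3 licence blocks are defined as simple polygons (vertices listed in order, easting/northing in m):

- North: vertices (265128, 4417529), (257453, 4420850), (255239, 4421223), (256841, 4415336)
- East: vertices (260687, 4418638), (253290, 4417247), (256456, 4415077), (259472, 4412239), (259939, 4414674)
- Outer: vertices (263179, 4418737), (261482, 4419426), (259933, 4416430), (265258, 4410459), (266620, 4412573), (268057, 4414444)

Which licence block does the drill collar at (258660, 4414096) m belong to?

East

Cast a ray rightward from (258660, 4414096). For each polygon, the edges (by vertex number in listed order) whose endpoints lie on opposite sides of northing = 4414096, where each meets that height, and whether that is right or left of the point:
North: no edge straddles that height → 0 crossings.
East: 3–4 at easting≈257498.5 (left), 4–5 at easting≈259828.1 (right) → 1 crossing.
Outer: 3–4 at easting≈262014.5 (right), 5–6 at easting≈267789.7 (right) → 2 crossings.
Only East has an odd count, so the point is inside East.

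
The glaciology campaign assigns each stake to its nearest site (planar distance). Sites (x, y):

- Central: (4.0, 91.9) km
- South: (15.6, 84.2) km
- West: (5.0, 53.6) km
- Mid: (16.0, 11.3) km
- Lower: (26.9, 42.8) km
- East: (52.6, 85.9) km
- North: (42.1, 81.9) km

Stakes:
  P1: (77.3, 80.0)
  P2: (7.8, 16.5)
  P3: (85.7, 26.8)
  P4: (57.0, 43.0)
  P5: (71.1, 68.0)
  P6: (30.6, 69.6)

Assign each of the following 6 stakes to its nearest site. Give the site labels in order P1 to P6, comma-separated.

East, Mid, Lower, Lower, East, North

P1 → East (d²=644.90)
P2 → Mid (d²=94.28)
P3 → Lower (d²=3713.44)
P4 → Lower (d²=906.05)
P5 → East (d²=662.66)
P6 → North (d²=283.54)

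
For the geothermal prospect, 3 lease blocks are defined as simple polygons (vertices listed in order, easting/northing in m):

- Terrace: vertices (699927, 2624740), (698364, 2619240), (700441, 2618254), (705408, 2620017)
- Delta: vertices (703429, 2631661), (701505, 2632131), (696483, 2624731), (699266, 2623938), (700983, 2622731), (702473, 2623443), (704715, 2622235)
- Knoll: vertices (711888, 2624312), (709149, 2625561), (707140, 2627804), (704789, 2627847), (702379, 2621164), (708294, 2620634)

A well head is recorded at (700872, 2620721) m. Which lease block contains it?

Cast a ray rightward from (700872, 2620721). For each polygon, the edges (by vertex number in listed order) whose endpoints lie on opposite sides of northing = 2620721, where each meets that height, and whether that is right or left of the point:
Terrace: 1–2 at easting≈698784.9 (left), 4–1 at easting≈704591.0 (right) → 1 crossing.
Delta: no edge straddles that height → 0 crossings.
Knoll: 5–6 at easting≈707323.0 (right), 6–1 at easting≈708379.0 (right) → 2 crossings.
Only Terrace has an odd count, so the point is inside Terrace.

Terrace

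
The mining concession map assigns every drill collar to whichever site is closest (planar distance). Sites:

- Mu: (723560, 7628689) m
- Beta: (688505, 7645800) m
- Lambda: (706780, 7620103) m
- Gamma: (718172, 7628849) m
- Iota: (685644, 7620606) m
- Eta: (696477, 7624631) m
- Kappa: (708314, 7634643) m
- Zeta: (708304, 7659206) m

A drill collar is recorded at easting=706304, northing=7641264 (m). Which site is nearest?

Squared distances to each site:
Mu: 455900161.000; Beta: 337379697.000; Lambda: 448014497.000; Gamma: 294981649.000; Iota: 853588564.000; Eta: 373226618.000; Kappa: 47877741.000; Zeta: 325915364.000.
Minimum at Kappa.

Kappa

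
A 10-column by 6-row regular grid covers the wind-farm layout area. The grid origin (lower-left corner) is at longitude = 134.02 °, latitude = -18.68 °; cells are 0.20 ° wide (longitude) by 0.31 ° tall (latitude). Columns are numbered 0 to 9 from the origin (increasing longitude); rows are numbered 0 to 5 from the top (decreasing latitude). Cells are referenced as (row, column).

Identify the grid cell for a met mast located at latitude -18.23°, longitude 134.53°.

(4, 2)

Column index: ⌊(134.53 − 134.02) / 0.20⌋ = ⌊2.550⌋ = 2
Row offset from origin: ⌊(-18.23 − -18.68) / 0.31⌋ = ⌊1.452⌋ = 1 → row 4 (counted from top)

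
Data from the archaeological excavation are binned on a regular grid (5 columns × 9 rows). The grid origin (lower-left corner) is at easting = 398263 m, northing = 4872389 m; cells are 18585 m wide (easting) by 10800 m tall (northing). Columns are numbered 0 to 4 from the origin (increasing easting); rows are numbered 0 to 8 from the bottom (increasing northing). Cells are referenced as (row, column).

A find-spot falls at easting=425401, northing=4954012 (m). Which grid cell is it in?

(7, 1)

Column index: ⌊(425401 − 398263) / 18585⌋ = ⌊1.460⌋ = 1
Row offset from origin: ⌊(4954012 − 4872389) / 10800⌋ = ⌊7.558⌋ = 7 → row 7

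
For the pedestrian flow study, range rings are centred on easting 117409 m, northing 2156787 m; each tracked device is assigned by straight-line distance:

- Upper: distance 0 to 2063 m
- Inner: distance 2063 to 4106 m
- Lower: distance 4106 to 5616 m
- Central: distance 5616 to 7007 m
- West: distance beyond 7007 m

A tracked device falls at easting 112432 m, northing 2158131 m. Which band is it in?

Lower

Distance = √((112432−117409)² + (2158131−2156787)²) = √(24770529.000 + 1806336.000) = 5155.275 m.
4106 ≤ 5155.275 < 5616 → Lower.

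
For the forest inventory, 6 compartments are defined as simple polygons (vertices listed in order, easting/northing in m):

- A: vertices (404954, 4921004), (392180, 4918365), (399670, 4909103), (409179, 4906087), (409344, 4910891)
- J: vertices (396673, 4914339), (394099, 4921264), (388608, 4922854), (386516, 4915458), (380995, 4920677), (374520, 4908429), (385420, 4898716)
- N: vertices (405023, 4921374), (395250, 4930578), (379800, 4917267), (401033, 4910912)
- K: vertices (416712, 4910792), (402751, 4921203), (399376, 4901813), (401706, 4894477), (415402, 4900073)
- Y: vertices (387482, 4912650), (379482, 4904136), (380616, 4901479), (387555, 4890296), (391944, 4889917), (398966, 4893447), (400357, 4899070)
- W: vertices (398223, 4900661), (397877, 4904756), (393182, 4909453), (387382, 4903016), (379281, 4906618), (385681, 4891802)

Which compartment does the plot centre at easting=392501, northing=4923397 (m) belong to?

Cast a ray rightward from (392501, 4923397). For each polygon, the edges (by vertex number in listed order) whose endpoints lie on opposite sides of northing = 4923397, where each meets that height, and whether that is right or left of the point:
A: no edge straddles that height → 0 crossings.
J: no edge straddles that height → 0 crossings.
N: 1–2 at easting≈402874.9 (right), 2–3 at easting≈386915.1 (left) → 1 crossing.
K: no edge straddles that height → 0 crossings.
Y: no edge straddles that height → 0 crossings.
W: no edge straddles that height → 0 crossings.
Only N has an odd count, so the point is inside N.

N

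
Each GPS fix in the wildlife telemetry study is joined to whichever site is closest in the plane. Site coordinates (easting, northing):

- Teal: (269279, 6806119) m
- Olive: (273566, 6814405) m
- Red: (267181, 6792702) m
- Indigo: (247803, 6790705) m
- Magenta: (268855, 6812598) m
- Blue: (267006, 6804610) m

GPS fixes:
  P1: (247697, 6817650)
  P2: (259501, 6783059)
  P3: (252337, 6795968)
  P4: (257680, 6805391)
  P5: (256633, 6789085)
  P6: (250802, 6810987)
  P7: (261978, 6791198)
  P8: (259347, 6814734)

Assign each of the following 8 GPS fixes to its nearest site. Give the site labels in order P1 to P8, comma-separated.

Magenta, Red, Indigo, Blue, Indigo, Blue, Red, Magenta

P1 → Magenta (d²=473183668.00)
P2 → Red (d²=151969849.00)
P3 → Indigo (d²=48256325.00)
P4 → Blue (d²=87584237.00)
P5 → Indigo (d²=80593300.00)
P6 → Blue (d²=303235745.00)
P7 → Red (d²=29333225.00)
P8 → Magenta (d²=94964560.00)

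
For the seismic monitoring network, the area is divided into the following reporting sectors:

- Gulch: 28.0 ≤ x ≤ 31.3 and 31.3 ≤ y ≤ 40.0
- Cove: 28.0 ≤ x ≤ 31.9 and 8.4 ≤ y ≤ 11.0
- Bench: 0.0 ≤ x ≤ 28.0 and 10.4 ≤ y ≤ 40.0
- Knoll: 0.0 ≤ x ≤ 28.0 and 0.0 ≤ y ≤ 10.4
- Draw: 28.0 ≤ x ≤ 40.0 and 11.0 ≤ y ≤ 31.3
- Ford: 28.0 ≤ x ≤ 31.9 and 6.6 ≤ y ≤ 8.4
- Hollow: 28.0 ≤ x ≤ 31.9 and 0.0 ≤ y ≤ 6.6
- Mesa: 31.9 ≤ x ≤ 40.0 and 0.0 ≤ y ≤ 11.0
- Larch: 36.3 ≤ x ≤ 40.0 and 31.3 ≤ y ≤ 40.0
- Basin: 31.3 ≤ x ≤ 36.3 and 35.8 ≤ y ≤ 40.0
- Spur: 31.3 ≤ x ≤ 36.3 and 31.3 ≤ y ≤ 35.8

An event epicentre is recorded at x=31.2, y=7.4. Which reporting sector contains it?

Ford

The point has x = 31.2 and y = 7.4.
Only Ford satisfies 28.0 ≤ x ≤ 31.9 and 6.6 ≤ y ≤ 8.4.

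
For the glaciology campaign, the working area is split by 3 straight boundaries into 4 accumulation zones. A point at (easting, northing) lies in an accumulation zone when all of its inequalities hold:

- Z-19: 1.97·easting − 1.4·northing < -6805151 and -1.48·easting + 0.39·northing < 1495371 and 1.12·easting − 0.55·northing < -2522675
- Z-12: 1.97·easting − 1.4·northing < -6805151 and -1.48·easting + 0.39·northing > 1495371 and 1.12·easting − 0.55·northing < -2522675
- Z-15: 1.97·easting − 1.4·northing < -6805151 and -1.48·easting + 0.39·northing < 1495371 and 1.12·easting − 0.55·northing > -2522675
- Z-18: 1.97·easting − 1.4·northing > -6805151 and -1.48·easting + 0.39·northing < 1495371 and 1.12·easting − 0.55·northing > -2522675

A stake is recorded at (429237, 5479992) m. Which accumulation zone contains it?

1.97·429237 − 1.4·5479992 = -6826391.910, which is < -6805151
-1.48·429237 + 0.39·5479992 = 1501926.120, which is > 1495371
1.12·429237 − 0.55·5479992 = -2533250.160, which is < -2522675
This sign pattern matches Z-12.

Z-12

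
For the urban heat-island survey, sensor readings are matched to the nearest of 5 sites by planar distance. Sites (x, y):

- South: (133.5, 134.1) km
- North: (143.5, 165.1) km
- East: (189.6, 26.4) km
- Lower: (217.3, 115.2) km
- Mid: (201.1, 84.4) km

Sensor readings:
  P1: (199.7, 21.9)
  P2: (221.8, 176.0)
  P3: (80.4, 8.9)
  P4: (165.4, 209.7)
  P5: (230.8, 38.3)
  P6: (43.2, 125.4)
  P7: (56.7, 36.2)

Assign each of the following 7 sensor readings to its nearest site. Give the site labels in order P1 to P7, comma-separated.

East, Lower, East, North, East, South, South

P1 → East (d²=122.26)
P2 → Lower (d²=3716.89)
P3 → East (d²=12230.89)
P4 → North (d²=2468.77)
P5 → East (d²=1839.05)
P6 → South (d²=8229.78)
P7 → South (d²=15482.65)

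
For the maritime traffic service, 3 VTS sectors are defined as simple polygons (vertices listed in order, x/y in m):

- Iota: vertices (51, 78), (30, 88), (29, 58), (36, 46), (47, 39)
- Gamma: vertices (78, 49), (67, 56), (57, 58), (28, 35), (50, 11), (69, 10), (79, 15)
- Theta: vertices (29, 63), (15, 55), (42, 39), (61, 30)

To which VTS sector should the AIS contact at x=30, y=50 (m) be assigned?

Theta

Cast a ray rightward from (30, 50). For each polygon, the edges (by vertex number in listed order) whose endpoints lie on opposite sides of y = 50, where each meets that height, and whether that is right or left of the point:
Iota: 3–4 at x≈33.7 (right), 5–1 at x≈48.1 (right) → 2 crossings.
Gamma: 1–2 at x≈76.4 (right), 3–4 at x≈46.9 (right) → 2 crossings.
Theta: 2–3 at x≈23.4 (left), 4–1 at x≈41.6 (right) → 1 crossing.
Only Theta has an odd count, so the point is inside Theta.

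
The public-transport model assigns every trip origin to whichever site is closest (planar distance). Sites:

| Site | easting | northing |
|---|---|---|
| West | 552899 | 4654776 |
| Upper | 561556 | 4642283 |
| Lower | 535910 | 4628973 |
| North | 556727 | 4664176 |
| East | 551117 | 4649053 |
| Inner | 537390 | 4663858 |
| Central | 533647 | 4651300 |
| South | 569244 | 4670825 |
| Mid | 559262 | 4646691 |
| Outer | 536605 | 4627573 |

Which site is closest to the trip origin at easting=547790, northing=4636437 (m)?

East

Squared distances to each site:
West: 362420802.000; Upper: 223678472.000; Lower: 196845696.000; North: 849322090.000; East: 170232385.000; Inner: 860071241.000; Central: 420933218.000; South: 1642808660.000; Mid: 236751300.000; Outer: 203674721.000.
Minimum at East.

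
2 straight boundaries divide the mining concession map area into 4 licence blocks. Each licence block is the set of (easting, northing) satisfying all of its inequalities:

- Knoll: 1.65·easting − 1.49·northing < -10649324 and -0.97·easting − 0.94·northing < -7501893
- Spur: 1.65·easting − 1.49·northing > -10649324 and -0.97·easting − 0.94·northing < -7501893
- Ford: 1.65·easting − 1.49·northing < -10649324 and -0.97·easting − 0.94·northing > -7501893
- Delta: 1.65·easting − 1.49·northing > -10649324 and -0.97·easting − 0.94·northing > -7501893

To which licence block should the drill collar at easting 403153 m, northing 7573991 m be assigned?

1.65·403153 − 1.49·7573991 = -10620044.140, which is > -10649324
-0.97·403153 − 0.94·7573991 = -7510609.950, which is < -7501893
This sign pattern matches Spur.

Spur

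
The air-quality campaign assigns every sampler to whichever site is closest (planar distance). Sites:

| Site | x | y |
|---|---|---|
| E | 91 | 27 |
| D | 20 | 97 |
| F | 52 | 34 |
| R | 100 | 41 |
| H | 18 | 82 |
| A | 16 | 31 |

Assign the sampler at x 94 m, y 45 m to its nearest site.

R

Squared distances to each site:
E: 333.000; D: 8180.000; F: 1885.000; R: 52.000; H: 7145.000; A: 6280.000.
Minimum at R.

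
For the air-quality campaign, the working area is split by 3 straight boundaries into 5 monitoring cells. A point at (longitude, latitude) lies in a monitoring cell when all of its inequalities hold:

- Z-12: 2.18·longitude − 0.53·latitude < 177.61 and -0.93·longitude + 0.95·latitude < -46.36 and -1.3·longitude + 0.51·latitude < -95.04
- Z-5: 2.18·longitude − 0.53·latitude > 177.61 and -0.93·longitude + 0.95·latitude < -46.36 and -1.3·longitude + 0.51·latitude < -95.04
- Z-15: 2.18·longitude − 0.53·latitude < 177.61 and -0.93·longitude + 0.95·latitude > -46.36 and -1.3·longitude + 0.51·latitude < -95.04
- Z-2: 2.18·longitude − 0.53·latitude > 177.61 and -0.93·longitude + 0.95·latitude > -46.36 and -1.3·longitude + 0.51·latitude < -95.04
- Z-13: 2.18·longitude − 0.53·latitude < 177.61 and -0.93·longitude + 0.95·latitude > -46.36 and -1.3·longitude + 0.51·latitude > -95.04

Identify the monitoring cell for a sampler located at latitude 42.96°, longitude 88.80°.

2.18·88.80 − 0.53·42.96 = 170.815, which is < 177.61
-0.93·88.80 + 0.95·42.96 = -41.772, which is > -46.36
-1.3·88.80 + 0.51·42.96 = -93.530, which is > -95.04
This sign pattern matches Z-13.

Z-13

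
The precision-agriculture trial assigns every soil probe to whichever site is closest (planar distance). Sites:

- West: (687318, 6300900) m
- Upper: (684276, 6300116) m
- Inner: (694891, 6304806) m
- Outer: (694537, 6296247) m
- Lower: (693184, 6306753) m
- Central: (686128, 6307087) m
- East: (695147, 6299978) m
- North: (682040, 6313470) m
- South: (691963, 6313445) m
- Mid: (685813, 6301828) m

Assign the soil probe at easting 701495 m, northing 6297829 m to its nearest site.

Squared distances to each site:
West: 210418370.000; Upper: 301724330.000; Inner: 92291345.000; Outer: 50916488.000; Lower: 148710497.000; Central: 321855253.000; East: 44915305.000; North: 623137906.000; South: 334718480.000; Mid: 261917125.000.
Minimum at East.

East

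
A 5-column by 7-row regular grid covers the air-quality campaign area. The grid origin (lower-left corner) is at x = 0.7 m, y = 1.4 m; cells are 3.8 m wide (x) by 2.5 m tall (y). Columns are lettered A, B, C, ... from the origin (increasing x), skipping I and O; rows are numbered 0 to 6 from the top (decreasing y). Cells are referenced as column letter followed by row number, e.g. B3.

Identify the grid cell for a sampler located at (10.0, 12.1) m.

Column index: ⌊(10.0 − 0.7) / 3.8⌋ = ⌊2.447⌋ = 2 → column C
Row offset from origin: ⌊(12.1 − 1.4) / 2.5⌋ = ⌊4.280⌋ = 4 → row 2 (counted from top)

C2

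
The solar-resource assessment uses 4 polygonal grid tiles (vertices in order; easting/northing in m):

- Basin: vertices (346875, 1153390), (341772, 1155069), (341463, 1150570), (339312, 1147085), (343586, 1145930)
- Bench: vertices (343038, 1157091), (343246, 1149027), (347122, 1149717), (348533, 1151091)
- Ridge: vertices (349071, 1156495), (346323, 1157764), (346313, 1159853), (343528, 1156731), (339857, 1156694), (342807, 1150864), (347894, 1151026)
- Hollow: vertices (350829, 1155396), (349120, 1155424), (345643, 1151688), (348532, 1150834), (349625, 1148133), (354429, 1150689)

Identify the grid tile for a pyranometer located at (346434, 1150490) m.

Cast a ray rightward from (346434, 1150490). For each polygon, the edges (by vertex number in listed order) whose endpoints lie on opposite sides of northing = 1150490, where each meets that height, and whether that is right or left of the point:
Basin: 3–4 at easting≈341413.6 (left), 5–1 at easting≈345596.4 (left) → 0 crossings.
Bench: 1–2 at easting≈343208.3 (left), 3–4 at easting≈347915.8 (right) → 1 crossing.
Ridge: no edge straddles that height → 0 crossings.
Hollow: 4–5 at easting≈348671.2 (right), 5–6 at easting≈354055.0 (right) → 2 crossings.
Only Bench has an odd count, so the point is inside Bench.

Bench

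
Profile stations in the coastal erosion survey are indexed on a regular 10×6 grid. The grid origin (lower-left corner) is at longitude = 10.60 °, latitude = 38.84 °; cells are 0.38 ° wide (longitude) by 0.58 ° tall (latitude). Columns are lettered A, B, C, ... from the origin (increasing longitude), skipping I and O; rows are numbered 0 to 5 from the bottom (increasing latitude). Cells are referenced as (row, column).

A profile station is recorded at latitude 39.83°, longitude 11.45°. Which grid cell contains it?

(1, C)

Column index: ⌊(11.45 − 10.60) / 0.38⌋ = ⌊2.237⌋ = 2 → column C
Row offset from origin: ⌊(39.83 − 38.84) / 0.58⌋ = ⌊1.707⌋ = 1 → row 1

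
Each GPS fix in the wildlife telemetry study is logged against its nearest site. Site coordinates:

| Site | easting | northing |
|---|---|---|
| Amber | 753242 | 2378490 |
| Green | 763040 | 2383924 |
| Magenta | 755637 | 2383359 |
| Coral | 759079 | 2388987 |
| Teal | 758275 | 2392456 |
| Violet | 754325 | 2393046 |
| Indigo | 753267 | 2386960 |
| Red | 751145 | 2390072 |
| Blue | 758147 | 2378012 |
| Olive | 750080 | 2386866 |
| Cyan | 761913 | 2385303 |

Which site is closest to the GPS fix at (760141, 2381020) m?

Squared distances to each site:
Amber: 53997101.000; Green: 16837417.000; Magenta: 25756937.000; Coral: 64600933.000; Teal: 134264052.000; Violet: 178450532.000; Indigo: 82535476.000; Red: 162866720.000; Blue: 13024100.000; Olive: 135399437.000; Cyan: 21484073.000.
Minimum at Blue.

Blue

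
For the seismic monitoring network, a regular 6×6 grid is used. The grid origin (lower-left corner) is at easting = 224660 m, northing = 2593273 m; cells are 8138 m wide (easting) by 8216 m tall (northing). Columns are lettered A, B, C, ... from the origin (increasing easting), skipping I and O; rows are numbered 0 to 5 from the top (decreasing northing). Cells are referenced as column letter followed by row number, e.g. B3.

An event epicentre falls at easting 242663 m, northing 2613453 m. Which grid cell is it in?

C3

Column index: ⌊(242663 − 224660) / 8138⌋ = ⌊2.212⌋ = 2 → column C
Row offset from origin: ⌊(2613453 − 2593273) / 8216⌋ = ⌊2.456⌋ = 2 → row 3 (counted from top)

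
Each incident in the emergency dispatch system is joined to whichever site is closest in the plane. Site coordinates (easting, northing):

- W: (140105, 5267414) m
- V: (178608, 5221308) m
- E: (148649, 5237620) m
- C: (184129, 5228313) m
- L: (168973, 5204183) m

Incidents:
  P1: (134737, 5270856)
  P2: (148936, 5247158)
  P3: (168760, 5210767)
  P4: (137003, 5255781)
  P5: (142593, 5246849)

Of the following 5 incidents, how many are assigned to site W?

2

P1 → W
P2 → E
P3 → L
P4 → W
P5 → E
2 of the 5 go to W.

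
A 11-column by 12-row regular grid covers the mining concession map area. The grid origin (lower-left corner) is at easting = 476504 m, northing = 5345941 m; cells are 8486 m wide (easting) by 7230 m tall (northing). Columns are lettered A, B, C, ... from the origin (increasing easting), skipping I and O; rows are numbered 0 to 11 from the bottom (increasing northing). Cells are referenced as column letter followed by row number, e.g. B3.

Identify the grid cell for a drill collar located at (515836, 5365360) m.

Column index: ⌊(515836 − 476504) / 8486⌋ = ⌊4.635⌋ = 4 → column E
Row offset from origin: ⌊(5365360 − 5345941) / 7230⌋ = ⌊2.686⌋ = 2 → row 2

E2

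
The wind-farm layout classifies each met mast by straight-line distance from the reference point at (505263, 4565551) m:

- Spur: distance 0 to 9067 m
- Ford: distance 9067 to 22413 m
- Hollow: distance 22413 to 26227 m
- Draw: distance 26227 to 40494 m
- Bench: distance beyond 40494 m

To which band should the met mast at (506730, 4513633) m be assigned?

Distance = √((506730−505263)² + (4513633−4565551)²) = √(2152089.000 + 2695478724.000) = 51938.722 m.
40494 ≤ 51938.722 < ∞ → Bench.

Bench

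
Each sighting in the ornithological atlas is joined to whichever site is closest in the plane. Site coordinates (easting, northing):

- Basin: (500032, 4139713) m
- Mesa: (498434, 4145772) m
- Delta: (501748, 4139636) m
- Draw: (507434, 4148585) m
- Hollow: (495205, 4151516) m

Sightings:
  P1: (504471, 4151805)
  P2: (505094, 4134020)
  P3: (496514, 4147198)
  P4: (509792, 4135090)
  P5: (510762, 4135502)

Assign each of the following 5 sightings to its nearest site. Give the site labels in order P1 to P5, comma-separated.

Draw, Delta, Mesa, Delta, Delta

P1 → Draw (d²=19147769.00)
P2 → Delta (d²=42735172.00)
P3 → Mesa (d²=5719876.00)
P4 → Delta (d²=85372052.00)
P5 → Delta (d²=98342152.00)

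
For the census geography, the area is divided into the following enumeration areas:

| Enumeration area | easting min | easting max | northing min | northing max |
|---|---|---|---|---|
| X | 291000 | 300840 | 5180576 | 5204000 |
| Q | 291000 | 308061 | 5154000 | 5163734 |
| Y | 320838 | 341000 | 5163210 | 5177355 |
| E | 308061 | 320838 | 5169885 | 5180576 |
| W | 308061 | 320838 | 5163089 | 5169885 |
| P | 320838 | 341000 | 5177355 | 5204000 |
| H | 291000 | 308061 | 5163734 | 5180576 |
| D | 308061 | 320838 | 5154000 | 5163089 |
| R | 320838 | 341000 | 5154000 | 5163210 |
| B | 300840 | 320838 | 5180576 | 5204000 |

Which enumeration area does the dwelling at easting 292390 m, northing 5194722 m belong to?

X

The point has easting = 292390 and northing = 5194722.
Only X satisfies 291000 ≤ easting ≤ 300840 and 5180576 ≤ northing ≤ 5204000.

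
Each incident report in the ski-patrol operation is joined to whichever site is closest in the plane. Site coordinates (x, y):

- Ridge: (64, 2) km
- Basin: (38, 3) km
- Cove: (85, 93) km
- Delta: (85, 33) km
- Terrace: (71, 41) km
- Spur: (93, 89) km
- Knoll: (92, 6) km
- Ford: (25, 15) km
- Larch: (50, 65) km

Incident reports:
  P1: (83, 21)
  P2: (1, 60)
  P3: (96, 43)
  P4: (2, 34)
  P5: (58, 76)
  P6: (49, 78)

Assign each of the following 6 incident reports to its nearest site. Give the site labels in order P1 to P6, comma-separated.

P1 → Delta (d²=148.00)
P2 → Larch (d²=2426.00)
P3 → Delta (d²=221.00)
P4 → Ford (d²=890.00)
P5 → Larch (d²=185.00)
P6 → Larch (d²=170.00)

Delta, Larch, Delta, Ford, Larch, Larch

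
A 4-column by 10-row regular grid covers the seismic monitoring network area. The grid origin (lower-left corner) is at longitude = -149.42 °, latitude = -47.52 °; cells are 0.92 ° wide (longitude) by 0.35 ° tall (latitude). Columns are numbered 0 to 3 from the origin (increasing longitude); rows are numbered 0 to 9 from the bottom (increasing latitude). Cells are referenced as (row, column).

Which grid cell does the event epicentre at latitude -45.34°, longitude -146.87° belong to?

Column index: ⌊(-146.87 − -149.42) / 0.92⌋ = ⌊2.772⌋ = 2
Row offset from origin: ⌊(-45.34 − -47.52) / 0.35⌋ = ⌊6.229⌋ = 6 → row 6

(6, 2)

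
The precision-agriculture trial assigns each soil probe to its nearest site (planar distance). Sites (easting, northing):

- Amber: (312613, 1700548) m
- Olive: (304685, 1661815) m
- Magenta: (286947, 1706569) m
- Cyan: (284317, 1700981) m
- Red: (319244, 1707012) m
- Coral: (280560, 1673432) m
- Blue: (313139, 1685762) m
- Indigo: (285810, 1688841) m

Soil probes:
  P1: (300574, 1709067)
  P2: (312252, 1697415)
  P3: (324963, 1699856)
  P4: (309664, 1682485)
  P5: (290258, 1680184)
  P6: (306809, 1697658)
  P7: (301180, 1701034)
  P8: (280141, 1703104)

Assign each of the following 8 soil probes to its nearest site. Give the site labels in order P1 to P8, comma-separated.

P1 → Magenta (d²=191935133.00)
P2 → Amber (d²=9946010.00)
P3 → Red (d²=83915297.00)
P4 → Blue (d²=22814354.00)
P5 → Indigo (d²=94728353.00)
P6 → Amber (d²=42038516.00)
P7 → Amber (d²=130949685.00)
P8 → Cyan (d²=21946105.00)

Magenta, Amber, Red, Blue, Indigo, Amber, Amber, Cyan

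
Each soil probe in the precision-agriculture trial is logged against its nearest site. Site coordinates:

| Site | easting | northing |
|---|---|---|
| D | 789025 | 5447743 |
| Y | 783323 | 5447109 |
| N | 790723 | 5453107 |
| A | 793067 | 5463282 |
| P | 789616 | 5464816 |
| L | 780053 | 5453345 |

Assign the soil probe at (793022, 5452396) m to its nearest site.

Squared distances to each site:
D: 37626418.000; Y: 122022970.000; N: 5790922.000; A: 118507021.000; P: 165857236.000; L: 169095562.000.
Minimum at N.

N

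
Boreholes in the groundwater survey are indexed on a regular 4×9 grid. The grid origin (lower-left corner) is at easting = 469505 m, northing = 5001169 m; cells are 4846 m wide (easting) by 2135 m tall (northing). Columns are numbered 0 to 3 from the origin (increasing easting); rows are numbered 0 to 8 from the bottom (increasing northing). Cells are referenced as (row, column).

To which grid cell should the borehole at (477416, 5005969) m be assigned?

(2, 1)

Column index: ⌊(477416 − 469505) / 4846⌋ = ⌊1.632⌋ = 1
Row offset from origin: ⌊(5005969 − 5001169) / 2135⌋ = ⌊2.248⌋ = 2 → row 2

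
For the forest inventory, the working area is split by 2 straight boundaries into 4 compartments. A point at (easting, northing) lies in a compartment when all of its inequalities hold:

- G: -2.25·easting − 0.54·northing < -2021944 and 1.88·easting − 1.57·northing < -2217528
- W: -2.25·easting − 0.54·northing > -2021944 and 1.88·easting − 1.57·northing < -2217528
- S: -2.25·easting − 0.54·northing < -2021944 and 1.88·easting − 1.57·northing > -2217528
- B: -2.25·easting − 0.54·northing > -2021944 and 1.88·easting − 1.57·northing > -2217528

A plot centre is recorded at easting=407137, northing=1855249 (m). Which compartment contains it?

B

-2.25·407137 − 0.54·1855249 = -1917892.710, which is > -2021944
1.88·407137 − 1.57·1855249 = -2147323.370, which is > -2217528
This sign pattern matches B.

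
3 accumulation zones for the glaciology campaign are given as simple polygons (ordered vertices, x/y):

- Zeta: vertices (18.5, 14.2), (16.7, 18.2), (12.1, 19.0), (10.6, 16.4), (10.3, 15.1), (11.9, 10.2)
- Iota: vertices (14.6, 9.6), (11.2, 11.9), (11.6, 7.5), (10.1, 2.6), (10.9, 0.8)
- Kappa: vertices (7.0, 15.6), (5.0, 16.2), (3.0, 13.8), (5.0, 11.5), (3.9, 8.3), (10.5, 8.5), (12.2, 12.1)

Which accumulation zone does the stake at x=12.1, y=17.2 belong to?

Cast a ray rightward from (12.1, 17.2). For each polygon, the edges (by vertex number in listed order) whose endpoints lie on opposite sides of y = 17.2, where each meets that height, and whether that is right or left of the point:
Zeta: 1–2 at x≈17.15 (right), 3–4 at x≈11.06 (left) → 1 crossing.
Iota: no edge straddles that height → 0 crossings.
Kappa: no edge straddles that height → 0 crossings.
Only Zeta has an odd count, so the point is inside Zeta.

Zeta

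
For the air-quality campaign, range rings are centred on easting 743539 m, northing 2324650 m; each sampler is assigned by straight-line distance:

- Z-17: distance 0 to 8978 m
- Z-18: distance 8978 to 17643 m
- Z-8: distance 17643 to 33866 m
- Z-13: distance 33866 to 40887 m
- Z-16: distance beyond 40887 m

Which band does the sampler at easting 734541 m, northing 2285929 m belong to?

Z-13

Distance = √((734541−743539)² + (2285929−2324650)²) = √(80964004.000 + 1499315841.000) = 39752.734 m.
33866 ≤ 39752.734 < 40887 → Z-13.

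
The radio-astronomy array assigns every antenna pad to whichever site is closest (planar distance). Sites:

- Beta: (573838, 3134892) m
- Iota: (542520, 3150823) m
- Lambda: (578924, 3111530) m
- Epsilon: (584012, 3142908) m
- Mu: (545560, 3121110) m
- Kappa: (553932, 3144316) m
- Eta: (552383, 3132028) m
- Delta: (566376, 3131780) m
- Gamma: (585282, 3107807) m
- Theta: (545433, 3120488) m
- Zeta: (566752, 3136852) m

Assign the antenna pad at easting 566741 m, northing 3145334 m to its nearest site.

Squared distances to each site:
Beta: 159402773.000; Iota: 616785962.000; Lambda: 1291135905.000; Epsilon: 304172917.000; Mu: 1035436937.000; Kappa: 165106805.000; Eta: 383201800.000; Delta: 183844141.000; Gamma: 1752044410.000; Theta: 1071354580.000; Zeta: 71944445.000.
Minimum at Zeta.

Zeta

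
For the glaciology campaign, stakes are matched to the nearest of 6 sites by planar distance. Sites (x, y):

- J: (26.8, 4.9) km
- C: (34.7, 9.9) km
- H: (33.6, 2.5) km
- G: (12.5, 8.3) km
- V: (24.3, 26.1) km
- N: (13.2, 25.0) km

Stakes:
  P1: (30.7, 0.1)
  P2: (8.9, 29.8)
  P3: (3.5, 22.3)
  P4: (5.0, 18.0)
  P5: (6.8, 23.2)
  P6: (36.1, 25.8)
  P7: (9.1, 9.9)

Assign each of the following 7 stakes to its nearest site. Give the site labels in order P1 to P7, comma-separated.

P1 → H (d²=14.17)
P2 → N (d²=41.53)
P3 → N (d²=101.38)
P4 → N (d²=116.24)
P5 → N (d²=44.20)
P6 → V (d²=139.33)
P7 → G (d²=14.12)

H, N, N, N, N, V, G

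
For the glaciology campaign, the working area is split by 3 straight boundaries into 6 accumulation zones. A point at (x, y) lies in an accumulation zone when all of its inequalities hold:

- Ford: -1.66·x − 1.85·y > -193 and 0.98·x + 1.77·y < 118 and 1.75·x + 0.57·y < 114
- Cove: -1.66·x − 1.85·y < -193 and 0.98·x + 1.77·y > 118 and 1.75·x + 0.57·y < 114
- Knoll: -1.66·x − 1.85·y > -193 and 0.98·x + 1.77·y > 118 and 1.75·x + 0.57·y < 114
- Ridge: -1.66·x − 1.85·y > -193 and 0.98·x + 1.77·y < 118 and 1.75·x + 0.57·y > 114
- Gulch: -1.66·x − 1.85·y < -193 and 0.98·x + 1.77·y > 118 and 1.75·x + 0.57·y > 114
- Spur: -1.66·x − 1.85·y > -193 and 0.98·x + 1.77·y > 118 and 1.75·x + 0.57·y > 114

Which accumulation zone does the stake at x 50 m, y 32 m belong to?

-1.66·50 − 1.85·32 = -142.200, which is > -193
0.98·50 + 1.77·32 = 105.640, which is < 118
1.75·50 + 0.57·32 = 105.740, which is < 114
This sign pattern matches Ford.

Ford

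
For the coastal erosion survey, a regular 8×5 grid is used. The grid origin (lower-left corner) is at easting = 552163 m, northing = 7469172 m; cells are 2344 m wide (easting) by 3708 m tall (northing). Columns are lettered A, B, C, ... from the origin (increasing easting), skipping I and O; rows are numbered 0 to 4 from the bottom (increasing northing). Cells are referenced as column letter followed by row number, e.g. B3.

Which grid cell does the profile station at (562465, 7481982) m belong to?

Column index: ⌊(562465 − 552163) / 2344⌋ = ⌊4.395⌋ = 4 → column E
Row offset from origin: ⌊(7481982 − 7469172) / 3708⌋ = ⌊3.455⌋ = 3 → row 3

E3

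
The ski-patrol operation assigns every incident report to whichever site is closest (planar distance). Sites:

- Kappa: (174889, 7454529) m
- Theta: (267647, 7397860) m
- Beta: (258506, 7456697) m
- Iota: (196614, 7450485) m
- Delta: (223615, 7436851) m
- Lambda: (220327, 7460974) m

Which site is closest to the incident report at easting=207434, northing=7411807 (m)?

Delta

Squared distances to each site:
Kappa: 2884346309.000; Theta: 3820124178.000; Beta: 4623461284.000; Iota: 1613060084.000; Delta: 889026697.000; Lambda: 2583623338.000.
Minimum at Delta.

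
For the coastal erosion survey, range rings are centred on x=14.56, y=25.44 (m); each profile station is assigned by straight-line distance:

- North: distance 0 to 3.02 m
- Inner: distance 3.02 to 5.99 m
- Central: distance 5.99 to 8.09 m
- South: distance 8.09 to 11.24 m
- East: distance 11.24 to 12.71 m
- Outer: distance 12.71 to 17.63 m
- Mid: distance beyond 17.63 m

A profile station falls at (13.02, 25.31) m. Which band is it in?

Distance = √((13.02−14.56)² + (25.31−25.44)²) = √(2.372 + 0.017) = 1.545 m.
0 ≤ 1.545 < 3.02 → North.

North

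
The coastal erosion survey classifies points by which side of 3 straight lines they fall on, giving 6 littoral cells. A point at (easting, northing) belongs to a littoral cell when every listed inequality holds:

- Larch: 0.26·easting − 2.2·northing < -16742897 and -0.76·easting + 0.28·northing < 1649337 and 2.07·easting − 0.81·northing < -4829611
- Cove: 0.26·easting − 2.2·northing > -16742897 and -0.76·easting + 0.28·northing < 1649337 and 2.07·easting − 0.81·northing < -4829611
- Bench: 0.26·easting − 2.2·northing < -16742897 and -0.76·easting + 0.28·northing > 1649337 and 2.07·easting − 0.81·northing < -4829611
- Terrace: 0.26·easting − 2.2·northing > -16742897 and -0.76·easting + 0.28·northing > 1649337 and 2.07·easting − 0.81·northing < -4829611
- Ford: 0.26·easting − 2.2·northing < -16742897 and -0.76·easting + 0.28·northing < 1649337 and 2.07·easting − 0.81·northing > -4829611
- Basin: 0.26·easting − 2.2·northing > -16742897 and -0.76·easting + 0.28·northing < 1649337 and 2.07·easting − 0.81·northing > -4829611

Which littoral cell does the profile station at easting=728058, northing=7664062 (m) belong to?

0.26·728058 − 2.2·7664062 = -16671641.320, which is > -16742897
-0.76·728058 + 0.28·7664062 = 1592613.280, which is < 1649337
2.07·728058 − 0.81·7664062 = -4700810.160, which is > -4829611
This sign pattern matches Basin.

Basin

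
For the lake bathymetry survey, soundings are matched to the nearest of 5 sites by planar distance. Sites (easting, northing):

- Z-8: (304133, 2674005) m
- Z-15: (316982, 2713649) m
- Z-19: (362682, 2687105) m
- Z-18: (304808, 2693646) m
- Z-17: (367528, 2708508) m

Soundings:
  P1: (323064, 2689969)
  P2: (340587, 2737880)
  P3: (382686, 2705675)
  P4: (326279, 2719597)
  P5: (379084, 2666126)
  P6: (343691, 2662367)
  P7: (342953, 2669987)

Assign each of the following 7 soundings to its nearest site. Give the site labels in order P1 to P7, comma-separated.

Z-18, Z-15, Z-17, Z-15, Z-19, Z-19, Z-19

P1 → Z-18 (d²=346801865.00)
P2 → Z-15 (d²=1144337386.00)
P3 → Z-17 (d²=237790853.00)
P4 → Z-15 (d²=121812913.00)
P5 → Z-19 (d²=709144045.00)
P6 → Z-19 (d²=972626725.00)
P7 → Z-19 (d²=682259365.00)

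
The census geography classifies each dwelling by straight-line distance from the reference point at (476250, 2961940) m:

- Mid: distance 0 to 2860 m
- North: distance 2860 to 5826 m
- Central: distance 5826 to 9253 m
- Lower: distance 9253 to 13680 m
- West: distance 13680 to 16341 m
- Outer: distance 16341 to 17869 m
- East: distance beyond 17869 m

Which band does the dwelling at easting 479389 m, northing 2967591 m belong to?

Central

Distance = √((479389−476250)² + (2967591−2961940)²) = √(9853321.000 + 31933801.000) = 6464.296 m.
5826 ≤ 6464.296 < 9253 → Central.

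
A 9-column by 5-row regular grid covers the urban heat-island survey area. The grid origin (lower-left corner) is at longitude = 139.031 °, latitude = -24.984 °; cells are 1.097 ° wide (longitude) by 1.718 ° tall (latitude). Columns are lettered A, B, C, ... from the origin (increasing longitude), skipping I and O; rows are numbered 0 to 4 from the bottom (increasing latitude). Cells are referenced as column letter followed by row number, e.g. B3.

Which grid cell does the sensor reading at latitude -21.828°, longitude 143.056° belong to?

Column index: ⌊(143.056 − 139.031) / 1.097⌋ = ⌊3.669⌋ = 3 → column D
Row offset from origin: ⌊(-21.828 − -24.984) / 1.718⌋ = ⌊1.837⌋ = 1 → row 1

D1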